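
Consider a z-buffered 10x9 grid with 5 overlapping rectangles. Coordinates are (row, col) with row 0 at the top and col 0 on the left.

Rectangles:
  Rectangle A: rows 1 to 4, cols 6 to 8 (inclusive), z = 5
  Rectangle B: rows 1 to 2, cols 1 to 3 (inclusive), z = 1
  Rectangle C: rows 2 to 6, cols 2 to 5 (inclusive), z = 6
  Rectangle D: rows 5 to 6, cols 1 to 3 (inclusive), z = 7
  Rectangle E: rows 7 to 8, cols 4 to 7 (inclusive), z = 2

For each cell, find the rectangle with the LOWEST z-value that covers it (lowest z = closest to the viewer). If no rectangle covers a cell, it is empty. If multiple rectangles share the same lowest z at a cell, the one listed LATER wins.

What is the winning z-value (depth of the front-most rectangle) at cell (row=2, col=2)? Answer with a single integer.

Answer: 1

Derivation:
Check cell (2,2):
  A: rows 1-4 cols 6-8 -> outside (col miss)
  B: rows 1-2 cols 1-3 z=1 -> covers; best now B (z=1)
  C: rows 2-6 cols 2-5 z=6 -> covers; best now B (z=1)
  D: rows 5-6 cols 1-3 -> outside (row miss)
  E: rows 7-8 cols 4-7 -> outside (row miss)
Winner: B at z=1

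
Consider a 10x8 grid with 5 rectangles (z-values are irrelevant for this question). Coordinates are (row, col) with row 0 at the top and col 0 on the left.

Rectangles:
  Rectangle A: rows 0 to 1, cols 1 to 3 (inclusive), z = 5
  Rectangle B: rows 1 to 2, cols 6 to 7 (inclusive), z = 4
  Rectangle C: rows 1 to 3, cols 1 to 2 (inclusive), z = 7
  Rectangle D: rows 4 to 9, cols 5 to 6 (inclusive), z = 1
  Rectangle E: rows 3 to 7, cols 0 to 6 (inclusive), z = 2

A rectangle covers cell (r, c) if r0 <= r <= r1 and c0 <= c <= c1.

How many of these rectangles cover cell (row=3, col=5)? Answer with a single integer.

Check cell (3,5):
  A: rows 0-1 cols 1-3 -> outside (row miss)
  B: rows 1-2 cols 6-7 -> outside (row miss)
  C: rows 1-3 cols 1-2 -> outside (col miss)
  D: rows 4-9 cols 5-6 -> outside (row miss)
  E: rows 3-7 cols 0-6 -> covers
Count covering = 1

Answer: 1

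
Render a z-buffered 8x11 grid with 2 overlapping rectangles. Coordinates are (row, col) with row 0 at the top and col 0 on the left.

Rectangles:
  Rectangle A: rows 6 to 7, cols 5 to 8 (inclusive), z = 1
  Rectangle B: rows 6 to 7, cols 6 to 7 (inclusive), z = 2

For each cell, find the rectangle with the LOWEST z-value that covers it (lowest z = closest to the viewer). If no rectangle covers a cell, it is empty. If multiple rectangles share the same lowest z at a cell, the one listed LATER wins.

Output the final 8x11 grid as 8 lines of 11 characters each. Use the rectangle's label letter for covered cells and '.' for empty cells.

...........
...........
...........
...........
...........
...........
.....AAAA..
.....AAAA..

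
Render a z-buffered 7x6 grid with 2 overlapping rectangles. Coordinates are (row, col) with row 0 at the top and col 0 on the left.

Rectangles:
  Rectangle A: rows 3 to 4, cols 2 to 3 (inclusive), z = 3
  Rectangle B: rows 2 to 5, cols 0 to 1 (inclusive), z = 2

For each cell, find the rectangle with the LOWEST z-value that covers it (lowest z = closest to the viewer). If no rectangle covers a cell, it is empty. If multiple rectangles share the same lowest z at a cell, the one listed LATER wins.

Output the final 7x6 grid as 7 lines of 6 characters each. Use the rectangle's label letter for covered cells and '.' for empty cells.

......
......
BB....
BBAA..
BBAA..
BB....
......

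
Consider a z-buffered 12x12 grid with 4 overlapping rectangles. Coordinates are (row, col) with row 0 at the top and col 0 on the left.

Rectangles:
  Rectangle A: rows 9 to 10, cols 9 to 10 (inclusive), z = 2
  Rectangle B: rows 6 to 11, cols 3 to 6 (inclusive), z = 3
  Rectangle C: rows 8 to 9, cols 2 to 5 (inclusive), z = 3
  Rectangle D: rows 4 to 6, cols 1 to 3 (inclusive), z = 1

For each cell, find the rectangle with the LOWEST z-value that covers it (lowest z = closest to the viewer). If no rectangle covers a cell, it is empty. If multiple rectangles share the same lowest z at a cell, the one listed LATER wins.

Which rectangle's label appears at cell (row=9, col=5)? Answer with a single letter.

Check cell (9,5):
  A: rows 9-10 cols 9-10 -> outside (col miss)
  B: rows 6-11 cols 3-6 z=3 -> covers; best now B (z=3)
  C: rows 8-9 cols 2-5 z=3 -> covers; best now C (z=3)
  D: rows 4-6 cols 1-3 -> outside (row miss)
Winner: C at z=3

Answer: C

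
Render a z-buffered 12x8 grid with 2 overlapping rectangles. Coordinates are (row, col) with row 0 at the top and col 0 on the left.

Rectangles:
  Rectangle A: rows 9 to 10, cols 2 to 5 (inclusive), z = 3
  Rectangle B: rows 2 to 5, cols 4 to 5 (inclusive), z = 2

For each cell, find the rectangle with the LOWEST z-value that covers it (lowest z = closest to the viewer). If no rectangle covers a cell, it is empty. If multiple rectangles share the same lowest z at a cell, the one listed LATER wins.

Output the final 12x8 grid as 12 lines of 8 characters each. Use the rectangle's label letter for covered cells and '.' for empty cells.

........
........
....BB..
....BB..
....BB..
....BB..
........
........
........
..AAAA..
..AAAA..
........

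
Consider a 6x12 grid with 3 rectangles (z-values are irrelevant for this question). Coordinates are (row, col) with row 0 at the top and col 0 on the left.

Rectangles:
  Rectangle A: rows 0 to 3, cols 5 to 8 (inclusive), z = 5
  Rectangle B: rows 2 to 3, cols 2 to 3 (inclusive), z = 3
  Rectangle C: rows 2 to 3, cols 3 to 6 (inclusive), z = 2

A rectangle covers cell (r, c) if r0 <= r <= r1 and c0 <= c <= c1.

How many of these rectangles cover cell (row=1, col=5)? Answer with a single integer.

Answer: 1

Derivation:
Check cell (1,5):
  A: rows 0-3 cols 5-8 -> covers
  B: rows 2-3 cols 2-3 -> outside (row miss)
  C: rows 2-3 cols 3-6 -> outside (row miss)
Count covering = 1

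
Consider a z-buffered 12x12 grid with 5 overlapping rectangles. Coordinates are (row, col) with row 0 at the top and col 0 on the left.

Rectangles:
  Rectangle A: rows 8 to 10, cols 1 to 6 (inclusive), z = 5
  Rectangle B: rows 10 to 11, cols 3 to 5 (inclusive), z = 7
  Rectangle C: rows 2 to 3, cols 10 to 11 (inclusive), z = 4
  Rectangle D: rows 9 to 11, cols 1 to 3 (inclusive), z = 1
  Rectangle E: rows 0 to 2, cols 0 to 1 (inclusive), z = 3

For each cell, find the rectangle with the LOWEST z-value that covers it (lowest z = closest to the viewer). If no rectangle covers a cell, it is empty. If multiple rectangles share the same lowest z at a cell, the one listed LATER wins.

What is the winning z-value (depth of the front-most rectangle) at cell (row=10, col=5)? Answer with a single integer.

Answer: 5

Derivation:
Check cell (10,5):
  A: rows 8-10 cols 1-6 z=5 -> covers; best now A (z=5)
  B: rows 10-11 cols 3-5 z=7 -> covers; best now A (z=5)
  C: rows 2-3 cols 10-11 -> outside (row miss)
  D: rows 9-11 cols 1-3 -> outside (col miss)
  E: rows 0-2 cols 0-1 -> outside (row miss)
Winner: A at z=5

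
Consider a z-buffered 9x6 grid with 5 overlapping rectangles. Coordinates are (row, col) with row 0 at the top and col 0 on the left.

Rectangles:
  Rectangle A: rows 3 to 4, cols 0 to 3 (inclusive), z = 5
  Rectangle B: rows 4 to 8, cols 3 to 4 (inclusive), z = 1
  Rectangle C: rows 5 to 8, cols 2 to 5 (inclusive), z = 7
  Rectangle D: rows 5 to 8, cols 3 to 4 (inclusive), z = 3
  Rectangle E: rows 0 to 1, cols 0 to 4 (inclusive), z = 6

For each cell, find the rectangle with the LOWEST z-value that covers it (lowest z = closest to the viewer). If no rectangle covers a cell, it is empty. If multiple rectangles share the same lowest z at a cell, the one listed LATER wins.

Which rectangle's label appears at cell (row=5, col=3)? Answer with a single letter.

Answer: B

Derivation:
Check cell (5,3):
  A: rows 3-4 cols 0-3 -> outside (row miss)
  B: rows 4-8 cols 3-4 z=1 -> covers; best now B (z=1)
  C: rows 5-8 cols 2-5 z=7 -> covers; best now B (z=1)
  D: rows 5-8 cols 3-4 z=3 -> covers; best now B (z=1)
  E: rows 0-1 cols 0-4 -> outside (row miss)
Winner: B at z=1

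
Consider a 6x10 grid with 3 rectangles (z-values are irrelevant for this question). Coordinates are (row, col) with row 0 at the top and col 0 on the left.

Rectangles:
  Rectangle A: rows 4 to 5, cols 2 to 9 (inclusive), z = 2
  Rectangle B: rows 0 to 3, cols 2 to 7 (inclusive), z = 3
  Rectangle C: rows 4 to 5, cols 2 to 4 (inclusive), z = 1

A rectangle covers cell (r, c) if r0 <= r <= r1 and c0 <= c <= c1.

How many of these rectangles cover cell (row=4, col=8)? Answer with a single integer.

Answer: 1

Derivation:
Check cell (4,8):
  A: rows 4-5 cols 2-9 -> covers
  B: rows 0-3 cols 2-7 -> outside (row miss)
  C: rows 4-5 cols 2-4 -> outside (col miss)
Count covering = 1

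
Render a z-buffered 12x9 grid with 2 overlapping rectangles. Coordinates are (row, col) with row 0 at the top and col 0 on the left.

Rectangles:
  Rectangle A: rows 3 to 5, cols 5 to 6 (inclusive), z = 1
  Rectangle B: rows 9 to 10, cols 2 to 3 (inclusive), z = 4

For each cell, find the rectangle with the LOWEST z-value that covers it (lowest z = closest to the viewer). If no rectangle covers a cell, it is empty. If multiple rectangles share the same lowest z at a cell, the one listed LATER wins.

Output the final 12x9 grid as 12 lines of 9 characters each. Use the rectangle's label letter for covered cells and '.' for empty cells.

.........
.........
.........
.....AA..
.....AA..
.....AA..
.........
.........
.........
..BB.....
..BB.....
.........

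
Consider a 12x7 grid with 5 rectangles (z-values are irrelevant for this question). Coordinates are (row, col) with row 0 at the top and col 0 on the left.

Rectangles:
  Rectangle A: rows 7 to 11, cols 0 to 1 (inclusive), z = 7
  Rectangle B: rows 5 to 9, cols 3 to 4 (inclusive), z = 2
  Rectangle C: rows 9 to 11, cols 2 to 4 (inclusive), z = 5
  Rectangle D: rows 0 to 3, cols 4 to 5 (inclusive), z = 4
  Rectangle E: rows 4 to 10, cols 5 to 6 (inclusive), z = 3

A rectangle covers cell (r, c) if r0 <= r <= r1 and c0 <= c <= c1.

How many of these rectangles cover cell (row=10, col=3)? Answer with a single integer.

Answer: 1

Derivation:
Check cell (10,3):
  A: rows 7-11 cols 0-1 -> outside (col miss)
  B: rows 5-9 cols 3-4 -> outside (row miss)
  C: rows 9-11 cols 2-4 -> covers
  D: rows 0-3 cols 4-5 -> outside (row miss)
  E: rows 4-10 cols 5-6 -> outside (col miss)
Count covering = 1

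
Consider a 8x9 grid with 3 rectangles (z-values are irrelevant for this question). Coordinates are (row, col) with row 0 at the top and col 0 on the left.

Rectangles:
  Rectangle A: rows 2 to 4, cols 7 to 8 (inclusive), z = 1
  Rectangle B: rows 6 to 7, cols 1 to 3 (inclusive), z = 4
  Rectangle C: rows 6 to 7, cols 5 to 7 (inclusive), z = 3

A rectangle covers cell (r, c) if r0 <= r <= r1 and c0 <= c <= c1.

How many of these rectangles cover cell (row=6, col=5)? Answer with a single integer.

Check cell (6,5):
  A: rows 2-4 cols 7-8 -> outside (row miss)
  B: rows 6-7 cols 1-3 -> outside (col miss)
  C: rows 6-7 cols 5-7 -> covers
Count covering = 1

Answer: 1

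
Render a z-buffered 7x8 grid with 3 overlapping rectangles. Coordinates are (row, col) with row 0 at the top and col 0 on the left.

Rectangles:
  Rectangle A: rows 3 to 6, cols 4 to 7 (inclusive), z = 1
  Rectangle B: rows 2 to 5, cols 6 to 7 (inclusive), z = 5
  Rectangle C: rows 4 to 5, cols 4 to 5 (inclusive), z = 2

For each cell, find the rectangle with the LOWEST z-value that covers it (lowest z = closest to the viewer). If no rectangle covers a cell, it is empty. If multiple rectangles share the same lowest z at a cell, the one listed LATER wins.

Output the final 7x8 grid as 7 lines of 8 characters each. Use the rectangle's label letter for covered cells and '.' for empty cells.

........
........
......BB
....AAAA
....AAAA
....AAAA
....AAAA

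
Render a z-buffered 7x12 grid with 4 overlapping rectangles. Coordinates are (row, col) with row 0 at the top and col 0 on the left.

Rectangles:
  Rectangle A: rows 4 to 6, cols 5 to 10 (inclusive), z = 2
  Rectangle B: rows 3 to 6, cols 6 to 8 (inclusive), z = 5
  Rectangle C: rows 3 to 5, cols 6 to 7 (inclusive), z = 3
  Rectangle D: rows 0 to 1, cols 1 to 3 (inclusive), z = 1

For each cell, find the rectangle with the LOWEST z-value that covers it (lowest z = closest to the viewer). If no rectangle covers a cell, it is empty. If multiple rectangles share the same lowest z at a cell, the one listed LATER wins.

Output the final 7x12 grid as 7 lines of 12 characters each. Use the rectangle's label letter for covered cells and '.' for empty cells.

.DDD........
.DDD........
............
......CCB...
.....AAAAAA.
.....AAAAAA.
.....AAAAAA.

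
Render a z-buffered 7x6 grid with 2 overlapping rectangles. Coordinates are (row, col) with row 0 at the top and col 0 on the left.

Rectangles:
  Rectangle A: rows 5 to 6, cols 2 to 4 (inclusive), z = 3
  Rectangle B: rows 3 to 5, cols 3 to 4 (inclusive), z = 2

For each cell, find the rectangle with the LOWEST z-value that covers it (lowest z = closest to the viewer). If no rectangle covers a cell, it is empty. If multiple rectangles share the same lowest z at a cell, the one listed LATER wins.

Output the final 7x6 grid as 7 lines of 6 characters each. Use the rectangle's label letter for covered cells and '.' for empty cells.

......
......
......
...BB.
...BB.
..ABB.
..AAA.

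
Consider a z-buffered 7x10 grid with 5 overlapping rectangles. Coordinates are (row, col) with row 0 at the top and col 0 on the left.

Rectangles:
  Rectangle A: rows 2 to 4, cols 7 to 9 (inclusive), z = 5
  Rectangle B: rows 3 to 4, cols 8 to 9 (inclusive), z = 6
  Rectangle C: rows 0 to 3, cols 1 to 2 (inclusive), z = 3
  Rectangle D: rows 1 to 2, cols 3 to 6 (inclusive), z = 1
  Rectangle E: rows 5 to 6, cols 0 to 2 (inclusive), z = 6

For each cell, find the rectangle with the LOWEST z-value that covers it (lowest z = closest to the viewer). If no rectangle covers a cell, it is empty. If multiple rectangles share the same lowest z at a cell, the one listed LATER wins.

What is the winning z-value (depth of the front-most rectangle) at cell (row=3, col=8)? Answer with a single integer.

Answer: 5

Derivation:
Check cell (3,8):
  A: rows 2-4 cols 7-9 z=5 -> covers; best now A (z=5)
  B: rows 3-4 cols 8-9 z=6 -> covers; best now A (z=5)
  C: rows 0-3 cols 1-2 -> outside (col miss)
  D: rows 1-2 cols 3-6 -> outside (row miss)
  E: rows 5-6 cols 0-2 -> outside (row miss)
Winner: A at z=5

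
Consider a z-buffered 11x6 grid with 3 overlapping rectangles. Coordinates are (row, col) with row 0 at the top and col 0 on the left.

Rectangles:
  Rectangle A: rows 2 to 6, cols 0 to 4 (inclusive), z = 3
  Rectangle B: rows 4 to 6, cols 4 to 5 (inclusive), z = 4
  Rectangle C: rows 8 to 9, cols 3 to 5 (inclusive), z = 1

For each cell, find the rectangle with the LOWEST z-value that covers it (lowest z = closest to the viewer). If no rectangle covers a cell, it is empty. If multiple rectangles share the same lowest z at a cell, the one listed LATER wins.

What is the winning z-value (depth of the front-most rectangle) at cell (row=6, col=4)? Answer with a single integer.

Check cell (6,4):
  A: rows 2-6 cols 0-4 z=3 -> covers; best now A (z=3)
  B: rows 4-6 cols 4-5 z=4 -> covers; best now A (z=3)
  C: rows 8-9 cols 3-5 -> outside (row miss)
Winner: A at z=3

Answer: 3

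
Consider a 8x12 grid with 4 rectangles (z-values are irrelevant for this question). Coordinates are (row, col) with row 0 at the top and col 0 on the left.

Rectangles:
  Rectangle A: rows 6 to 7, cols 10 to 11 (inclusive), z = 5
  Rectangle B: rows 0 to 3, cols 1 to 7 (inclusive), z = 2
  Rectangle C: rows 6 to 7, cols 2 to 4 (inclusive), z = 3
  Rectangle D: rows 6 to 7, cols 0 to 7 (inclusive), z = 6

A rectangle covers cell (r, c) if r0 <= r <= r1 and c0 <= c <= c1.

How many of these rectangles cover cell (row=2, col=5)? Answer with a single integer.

Answer: 1

Derivation:
Check cell (2,5):
  A: rows 6-7 cols 10-11 -> outside (row miss)
  B: rows 0-3 cols 1-7 -> covers
  C: rows 6-7 cols 2-4 -> outside (row miss)
  D: rows 6-7 cols 0-7 -> outside (row miss)
Count covering = 1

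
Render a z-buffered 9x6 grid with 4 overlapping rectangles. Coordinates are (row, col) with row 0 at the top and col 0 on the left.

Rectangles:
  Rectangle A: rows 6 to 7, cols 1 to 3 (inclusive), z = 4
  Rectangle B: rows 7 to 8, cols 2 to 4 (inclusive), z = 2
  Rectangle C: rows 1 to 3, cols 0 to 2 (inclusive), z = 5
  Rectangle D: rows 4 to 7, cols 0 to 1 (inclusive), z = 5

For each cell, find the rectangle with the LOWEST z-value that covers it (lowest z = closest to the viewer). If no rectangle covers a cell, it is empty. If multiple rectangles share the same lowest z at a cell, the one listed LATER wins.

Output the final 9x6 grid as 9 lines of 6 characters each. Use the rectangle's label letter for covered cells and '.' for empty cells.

......
CCC...
CCC...
CCC...
DD....
DD....
DAAA..
DABBB.
..BBB.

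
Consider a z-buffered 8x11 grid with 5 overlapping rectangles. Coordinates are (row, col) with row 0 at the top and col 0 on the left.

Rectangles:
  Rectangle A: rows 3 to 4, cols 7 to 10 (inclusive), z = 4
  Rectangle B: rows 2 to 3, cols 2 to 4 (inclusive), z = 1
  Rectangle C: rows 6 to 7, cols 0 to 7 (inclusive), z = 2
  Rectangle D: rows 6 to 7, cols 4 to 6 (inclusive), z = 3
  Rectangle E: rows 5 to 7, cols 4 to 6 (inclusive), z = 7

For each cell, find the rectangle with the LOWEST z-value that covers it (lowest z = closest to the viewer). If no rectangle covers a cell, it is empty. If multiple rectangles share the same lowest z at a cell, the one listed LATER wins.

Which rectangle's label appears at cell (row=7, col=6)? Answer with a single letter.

Check cell (7,6):
  A: rows 3-4 cols 7-10 -> outside (row miss)
  B: rows 2-3 cols 2-4 -> outside (row miss)
  C: rows 6-7 cols 0-7 z=2 -> covers; best now C (z=2)
  D: rows 6-7 cols 4-6 z=3 -> covers; best now C (z=2)
  E: rows 5-7 cols 4-6 z=7 -> covers; best now C (z=2)
Winner: C at z=2

Answer: C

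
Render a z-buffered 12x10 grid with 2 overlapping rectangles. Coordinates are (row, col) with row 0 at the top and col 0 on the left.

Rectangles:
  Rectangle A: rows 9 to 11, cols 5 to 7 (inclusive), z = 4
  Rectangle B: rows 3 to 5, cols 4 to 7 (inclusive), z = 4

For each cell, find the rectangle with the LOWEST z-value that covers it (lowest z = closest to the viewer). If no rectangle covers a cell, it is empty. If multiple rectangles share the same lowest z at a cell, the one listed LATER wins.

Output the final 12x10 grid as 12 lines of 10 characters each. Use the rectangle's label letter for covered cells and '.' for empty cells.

..........
..........
..........
....BBBB..
....BBBB..
....BBBB..
..........
..........
..........
.....AAA..
.....AAA..
.....AAA..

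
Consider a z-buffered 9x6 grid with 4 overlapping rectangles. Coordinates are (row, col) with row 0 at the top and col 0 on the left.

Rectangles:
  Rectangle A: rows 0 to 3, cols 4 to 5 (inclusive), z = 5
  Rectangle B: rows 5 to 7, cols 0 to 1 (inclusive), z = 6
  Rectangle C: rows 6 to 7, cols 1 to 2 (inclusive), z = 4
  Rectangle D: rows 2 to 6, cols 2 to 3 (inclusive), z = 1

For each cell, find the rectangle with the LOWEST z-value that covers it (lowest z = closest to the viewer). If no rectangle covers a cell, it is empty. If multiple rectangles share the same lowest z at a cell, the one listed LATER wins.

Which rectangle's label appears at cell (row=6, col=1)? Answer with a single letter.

Check cell (6,1):
  A: rows 0-3 cols 4-5 -> outside (row miss)
  B: rows 5-7 cols 0-1 z=6 -> covers; best now B (z=6)
  C: rows 6-7 cols 1-2 z=4 -> covers; best now C (z=4)
  D: rows 2-6 cols 2-3 -> outside (col miss)
Winner: C at z=4

Answer: C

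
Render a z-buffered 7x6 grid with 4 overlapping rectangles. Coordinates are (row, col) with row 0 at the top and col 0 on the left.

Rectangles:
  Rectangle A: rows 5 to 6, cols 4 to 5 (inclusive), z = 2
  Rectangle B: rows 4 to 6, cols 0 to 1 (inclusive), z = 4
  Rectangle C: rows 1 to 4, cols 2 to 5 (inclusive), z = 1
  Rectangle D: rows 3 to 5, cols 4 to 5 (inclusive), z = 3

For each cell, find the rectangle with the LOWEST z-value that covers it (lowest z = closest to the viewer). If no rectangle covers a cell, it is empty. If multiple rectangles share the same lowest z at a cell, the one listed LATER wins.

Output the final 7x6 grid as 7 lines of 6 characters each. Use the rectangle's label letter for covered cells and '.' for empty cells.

......
..CCCC
..CCCC
..CCCC
BBCCCC
BB..AA
BB..AA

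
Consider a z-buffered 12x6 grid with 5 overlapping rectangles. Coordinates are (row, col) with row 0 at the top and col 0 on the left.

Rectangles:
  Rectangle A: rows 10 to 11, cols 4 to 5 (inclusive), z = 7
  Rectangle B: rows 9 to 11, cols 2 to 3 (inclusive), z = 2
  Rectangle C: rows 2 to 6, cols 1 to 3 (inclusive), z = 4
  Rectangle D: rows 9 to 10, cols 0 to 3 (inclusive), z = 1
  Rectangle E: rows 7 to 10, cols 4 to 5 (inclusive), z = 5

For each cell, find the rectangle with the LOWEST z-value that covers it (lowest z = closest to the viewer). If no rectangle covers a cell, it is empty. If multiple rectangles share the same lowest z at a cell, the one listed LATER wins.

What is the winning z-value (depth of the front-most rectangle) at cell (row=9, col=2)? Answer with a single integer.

Answer: 1

Derivation:
Check cell (9,2):
  A: rows 10-11 cols 4-5 -> outside (row miss)
  B: rows 9-11 cols 2-3 z=2 -> covers; best now B (z=2)
  C: rows 2-6 cols 1-3 -> outside (row miss)
  D: rows 9-10 cols 0-3 z=1 -> covers; best now D (z=1)
  E: rows 7-10 cols 4-5 -> outside (col miss)
Winner: D at z=1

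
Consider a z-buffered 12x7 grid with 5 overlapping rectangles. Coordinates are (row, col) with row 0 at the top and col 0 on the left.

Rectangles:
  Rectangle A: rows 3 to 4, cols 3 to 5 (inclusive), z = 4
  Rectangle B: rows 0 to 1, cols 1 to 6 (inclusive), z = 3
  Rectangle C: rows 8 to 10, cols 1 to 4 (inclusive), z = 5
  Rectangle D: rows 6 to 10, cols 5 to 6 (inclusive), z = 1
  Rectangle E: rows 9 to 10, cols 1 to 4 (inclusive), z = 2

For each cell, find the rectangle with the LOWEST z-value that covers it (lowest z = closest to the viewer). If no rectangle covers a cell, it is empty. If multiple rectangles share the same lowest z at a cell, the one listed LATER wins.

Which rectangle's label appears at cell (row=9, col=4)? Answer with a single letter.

Check cell (9,4):
  A: rows 3-4 cols 3-5 -> outside (row miss)
  B: rows 0-1 cols 1-6 -> outside (row miss)
  C: rows 8-10 cols 1-4 z=5 -> covers; best now C (z=5)
  D: rows 6-10 cols 5-6 -> outside (col miss)
  E: rows 9-10 cols 1-4 z=2 -> covers; best now E (z=2)
Winner: E at z=2

Answer: E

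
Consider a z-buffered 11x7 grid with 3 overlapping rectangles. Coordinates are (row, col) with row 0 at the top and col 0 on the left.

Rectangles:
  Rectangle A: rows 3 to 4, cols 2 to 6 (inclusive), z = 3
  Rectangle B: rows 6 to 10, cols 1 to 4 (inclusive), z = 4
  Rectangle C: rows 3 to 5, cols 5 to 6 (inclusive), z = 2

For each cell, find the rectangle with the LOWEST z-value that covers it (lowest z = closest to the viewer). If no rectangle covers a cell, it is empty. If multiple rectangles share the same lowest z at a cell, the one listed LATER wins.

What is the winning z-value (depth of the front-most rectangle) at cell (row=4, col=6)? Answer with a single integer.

Check cell (4,6):
  A: rows 3-4 cols 2-6 z=3 -> covers; best now A (z=3)
  B: rows 6-10 cols 1-4 -> outside (row miss)
  C: rows 3-5 cols 5-6 z=2 -> covers; best now C (z=2)
Winner: C at z=2

Answer: 2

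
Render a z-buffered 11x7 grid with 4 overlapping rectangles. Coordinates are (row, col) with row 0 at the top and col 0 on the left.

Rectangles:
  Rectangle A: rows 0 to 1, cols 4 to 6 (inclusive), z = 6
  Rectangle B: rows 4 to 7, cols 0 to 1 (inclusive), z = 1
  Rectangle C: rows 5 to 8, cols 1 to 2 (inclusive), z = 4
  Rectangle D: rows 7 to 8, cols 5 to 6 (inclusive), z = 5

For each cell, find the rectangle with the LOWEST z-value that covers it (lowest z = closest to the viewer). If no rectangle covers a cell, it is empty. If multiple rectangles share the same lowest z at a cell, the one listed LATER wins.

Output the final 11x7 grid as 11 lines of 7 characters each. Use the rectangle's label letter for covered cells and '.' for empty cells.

....AAA
....AAA
.......
.......
BB.....
BBC....
BBC....
BBC..DD
.CC..DD
.......
.......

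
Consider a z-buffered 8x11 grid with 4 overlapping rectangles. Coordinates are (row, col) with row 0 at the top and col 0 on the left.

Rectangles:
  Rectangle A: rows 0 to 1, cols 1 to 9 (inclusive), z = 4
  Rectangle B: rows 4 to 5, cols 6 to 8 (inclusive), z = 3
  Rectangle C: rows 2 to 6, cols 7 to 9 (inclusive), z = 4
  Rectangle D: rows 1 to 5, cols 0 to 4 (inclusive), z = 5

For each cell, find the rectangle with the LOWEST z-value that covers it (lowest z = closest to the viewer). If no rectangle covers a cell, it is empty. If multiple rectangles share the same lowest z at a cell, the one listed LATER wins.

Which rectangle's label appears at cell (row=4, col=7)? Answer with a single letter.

Answer: B

Derivation:
Check cell (4,7):
  A: rows 0-1 cols 1-9 -> outside (row miss)
  B: rows 4-5 cols 6-8 z=3 -> covers; best now B (z=3)
  C: rows 2-6 cols 7-9 z=4 -> covers; best now B (z=3)
  D: rows 1-5 cols 0-4 -> outside (col miss)
Winner: B at z=3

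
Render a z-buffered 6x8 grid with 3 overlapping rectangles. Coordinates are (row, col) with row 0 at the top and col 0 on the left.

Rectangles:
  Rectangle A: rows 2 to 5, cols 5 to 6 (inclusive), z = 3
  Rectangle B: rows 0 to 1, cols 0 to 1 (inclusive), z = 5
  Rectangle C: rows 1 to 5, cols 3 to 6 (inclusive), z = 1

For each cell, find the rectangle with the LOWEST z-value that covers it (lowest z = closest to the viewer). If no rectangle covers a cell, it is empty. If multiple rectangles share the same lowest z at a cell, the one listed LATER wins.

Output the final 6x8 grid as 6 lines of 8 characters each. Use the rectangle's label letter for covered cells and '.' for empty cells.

BB......
BB.CCCC.
...CCCC.
...CCCC.
...CCCC.
...CCCC.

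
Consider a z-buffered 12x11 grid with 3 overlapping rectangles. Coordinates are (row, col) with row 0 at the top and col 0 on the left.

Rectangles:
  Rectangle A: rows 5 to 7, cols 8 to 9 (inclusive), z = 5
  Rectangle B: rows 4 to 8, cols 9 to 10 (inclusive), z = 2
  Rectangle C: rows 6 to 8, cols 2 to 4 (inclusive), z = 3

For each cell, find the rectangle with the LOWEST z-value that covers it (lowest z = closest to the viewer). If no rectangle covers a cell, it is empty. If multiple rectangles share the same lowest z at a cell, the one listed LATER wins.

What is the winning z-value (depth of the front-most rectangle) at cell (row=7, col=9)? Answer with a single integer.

Check cell (7,9):
  A: rows 5-7 cols 8-9 z=5 -> covers; best now A (z=5)
  B: rows 4-8 cols 9-10 z=2 -> covers; best now B (z=2)
  C: rows 6-8 cols 2-4 -> outside (col miss)
Winner: B at z=2

Answer: 2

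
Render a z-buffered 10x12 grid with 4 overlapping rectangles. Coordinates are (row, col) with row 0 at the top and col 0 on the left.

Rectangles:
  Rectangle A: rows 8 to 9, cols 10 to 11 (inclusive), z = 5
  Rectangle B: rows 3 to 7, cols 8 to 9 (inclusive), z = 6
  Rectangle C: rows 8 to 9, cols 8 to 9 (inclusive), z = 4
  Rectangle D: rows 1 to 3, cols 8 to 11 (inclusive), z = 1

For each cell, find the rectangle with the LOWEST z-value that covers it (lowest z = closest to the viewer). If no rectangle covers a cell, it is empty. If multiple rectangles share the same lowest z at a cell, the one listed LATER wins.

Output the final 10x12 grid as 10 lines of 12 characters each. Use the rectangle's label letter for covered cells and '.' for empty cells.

............
........DDDD
........DDDD
........DDDD
........BB..
........BB..
........BB..
........BB..
........CCAA
........CCAA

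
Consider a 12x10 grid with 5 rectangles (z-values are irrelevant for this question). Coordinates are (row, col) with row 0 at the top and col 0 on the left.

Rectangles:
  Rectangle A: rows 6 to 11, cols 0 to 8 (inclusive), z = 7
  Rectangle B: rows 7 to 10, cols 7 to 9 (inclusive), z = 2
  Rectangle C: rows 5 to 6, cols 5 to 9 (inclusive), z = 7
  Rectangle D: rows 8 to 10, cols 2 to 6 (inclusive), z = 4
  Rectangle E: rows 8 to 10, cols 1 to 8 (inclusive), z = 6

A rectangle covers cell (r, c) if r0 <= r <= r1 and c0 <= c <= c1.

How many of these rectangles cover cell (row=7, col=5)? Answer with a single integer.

Check cell (7,5):
  A: rows 6-11 cols 0-8 -> covers
  B: rows 7-10 cols 7-9 -> outside (col miss)
  C: rows 5-6 cols 5-9 -> outside (row miss)
  D: rows 8-10 cols 2-6 -> outside (row miss)
  E: rows 8-10 cols 1-8 -> outside (row miss)
Count covering = 1

Answer: 1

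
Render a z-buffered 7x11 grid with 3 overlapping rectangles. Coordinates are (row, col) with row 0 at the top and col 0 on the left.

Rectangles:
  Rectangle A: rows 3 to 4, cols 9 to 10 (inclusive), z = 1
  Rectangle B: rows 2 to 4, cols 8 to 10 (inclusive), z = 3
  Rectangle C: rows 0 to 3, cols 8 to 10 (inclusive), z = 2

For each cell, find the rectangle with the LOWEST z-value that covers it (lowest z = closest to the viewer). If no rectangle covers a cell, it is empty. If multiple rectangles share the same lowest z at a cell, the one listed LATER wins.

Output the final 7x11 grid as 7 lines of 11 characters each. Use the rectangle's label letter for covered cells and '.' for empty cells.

........CCC
........CCC
........CCC
........CAA
........BAA
...........
...........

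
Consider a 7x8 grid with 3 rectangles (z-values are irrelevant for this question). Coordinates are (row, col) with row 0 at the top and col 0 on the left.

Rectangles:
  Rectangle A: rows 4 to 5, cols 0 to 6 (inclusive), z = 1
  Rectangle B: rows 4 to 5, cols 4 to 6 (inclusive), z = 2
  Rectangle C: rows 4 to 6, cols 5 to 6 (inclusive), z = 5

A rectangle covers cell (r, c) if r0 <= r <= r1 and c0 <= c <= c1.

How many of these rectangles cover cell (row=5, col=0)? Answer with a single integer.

Answer: 1

Derivation:
Check cell (5,0):
  A: rows 4-5 cols 0-6 -> covers
  B: rows 4-5 cols 4-6 -> outside (col miss)
  C: rows 4-6 cols 5-6 -> outside (col miss)
Count covering = 1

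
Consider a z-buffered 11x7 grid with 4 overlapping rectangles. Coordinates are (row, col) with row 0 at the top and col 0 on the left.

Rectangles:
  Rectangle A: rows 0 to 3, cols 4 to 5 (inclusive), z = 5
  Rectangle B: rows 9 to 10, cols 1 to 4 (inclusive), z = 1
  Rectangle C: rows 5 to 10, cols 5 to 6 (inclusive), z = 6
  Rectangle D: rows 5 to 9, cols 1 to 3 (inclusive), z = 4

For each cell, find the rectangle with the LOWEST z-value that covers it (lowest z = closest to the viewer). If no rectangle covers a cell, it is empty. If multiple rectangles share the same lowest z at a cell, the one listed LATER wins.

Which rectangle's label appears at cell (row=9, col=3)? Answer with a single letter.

Answer: B

Derivation:
Check cell (9,3):
  A: rows 0-3 cols 4-5 -> outside (row miss)
  B: rows 9-10 cols 1-4 z=1 -> covers; best now B (z=1)
  C: rows 5-10 cols 5-6 -> outside (col miss)
  D: rows 5-9 cols 1-3 z=4 -> covers; best now B (z=1)
Winner: B at z=1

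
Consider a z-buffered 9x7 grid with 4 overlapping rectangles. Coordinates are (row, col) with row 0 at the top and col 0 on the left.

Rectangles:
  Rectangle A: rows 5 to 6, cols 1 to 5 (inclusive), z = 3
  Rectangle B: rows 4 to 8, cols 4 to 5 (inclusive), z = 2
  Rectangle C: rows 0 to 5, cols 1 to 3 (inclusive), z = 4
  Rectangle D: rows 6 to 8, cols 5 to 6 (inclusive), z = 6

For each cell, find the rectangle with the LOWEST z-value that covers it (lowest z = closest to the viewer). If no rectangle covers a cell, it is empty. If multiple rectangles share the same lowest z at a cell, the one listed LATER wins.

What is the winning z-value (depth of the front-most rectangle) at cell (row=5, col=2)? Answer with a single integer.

Check cell (5,2):
  A: rows 5-6 cols 1-5 z=3 -> covers; best now A (z=3)
  B: rows 4-8 cols 4-5 -> outside (col miss)
  C: rows 0-5 cols 1-3 z=4 -> covers; best now A (z=3)
  D: rows 6-8 cols 5-6 -> outside (row miss)
Winner: A at z=3

Answer: 3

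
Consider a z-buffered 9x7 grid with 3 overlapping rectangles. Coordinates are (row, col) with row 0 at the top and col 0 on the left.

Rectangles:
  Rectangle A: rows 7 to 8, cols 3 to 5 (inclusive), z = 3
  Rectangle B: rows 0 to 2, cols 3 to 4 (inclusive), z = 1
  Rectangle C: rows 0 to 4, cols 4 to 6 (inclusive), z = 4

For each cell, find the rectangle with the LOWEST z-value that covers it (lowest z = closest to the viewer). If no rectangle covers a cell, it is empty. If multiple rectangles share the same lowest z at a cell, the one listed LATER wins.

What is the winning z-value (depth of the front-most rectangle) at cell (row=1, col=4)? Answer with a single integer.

Answer: 1

Derivation:
Check cell (1,4):
  A: rows 7-8 cols 3-5 -> outside (row miss)
  B: rows 0-2 cols 3-4 z=1 -> covers; best now B (z=1)
  C: rows 0-4 cols 4-6 z=4 -> covers; best now B (z=1)
Winner: B at z=1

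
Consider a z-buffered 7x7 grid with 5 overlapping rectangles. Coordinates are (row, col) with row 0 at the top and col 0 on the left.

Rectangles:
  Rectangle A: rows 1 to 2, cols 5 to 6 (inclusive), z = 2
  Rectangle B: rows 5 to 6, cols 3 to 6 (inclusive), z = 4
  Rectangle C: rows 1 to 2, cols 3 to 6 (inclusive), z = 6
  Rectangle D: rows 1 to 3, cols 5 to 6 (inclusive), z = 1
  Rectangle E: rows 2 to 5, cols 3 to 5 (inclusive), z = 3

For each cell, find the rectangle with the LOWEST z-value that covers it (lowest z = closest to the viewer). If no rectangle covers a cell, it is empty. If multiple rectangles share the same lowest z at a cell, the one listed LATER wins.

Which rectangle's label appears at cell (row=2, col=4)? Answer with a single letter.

Answer: E

Derivation:
Check cell (2,4):
  A: rows 1-2 cols 5-6 -> outside (col miss)
  B: rows 5-6 cols 3-6 -> outside (row miss)
  C: rows 1-2 cols 3-6 z=6 -> covers; best now C (z=6)
  D: rows 1-3 cols 5-6 -> outside (col miss)
  E: rows 2-5 cols 3-5 z=3 -> covers; best now E (z=3)
Winner: E at z=3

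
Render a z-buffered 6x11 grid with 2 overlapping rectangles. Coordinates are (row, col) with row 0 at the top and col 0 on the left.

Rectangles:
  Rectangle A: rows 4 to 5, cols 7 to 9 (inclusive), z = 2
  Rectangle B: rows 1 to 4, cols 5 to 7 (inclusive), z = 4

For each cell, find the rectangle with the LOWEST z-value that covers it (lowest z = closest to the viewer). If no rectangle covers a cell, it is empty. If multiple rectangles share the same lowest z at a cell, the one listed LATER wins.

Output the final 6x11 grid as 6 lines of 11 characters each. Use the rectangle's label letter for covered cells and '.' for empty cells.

...........
.....BBB...
.....BBB...
.....BBB...
.....BBAAA.
.......AAA.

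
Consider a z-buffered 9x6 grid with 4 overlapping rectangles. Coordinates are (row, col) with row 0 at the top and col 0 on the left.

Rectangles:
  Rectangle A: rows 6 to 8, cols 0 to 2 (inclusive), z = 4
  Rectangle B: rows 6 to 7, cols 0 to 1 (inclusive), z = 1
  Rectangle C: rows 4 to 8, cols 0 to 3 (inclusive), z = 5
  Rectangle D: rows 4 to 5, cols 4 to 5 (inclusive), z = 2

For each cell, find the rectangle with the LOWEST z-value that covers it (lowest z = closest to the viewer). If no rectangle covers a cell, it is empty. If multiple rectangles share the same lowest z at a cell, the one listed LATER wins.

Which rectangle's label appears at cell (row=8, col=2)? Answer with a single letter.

Check cell (8,2):
  A: rows 6-8 cols 0-2 z=4 -> covers; best now A (z=4)
  B: rows 6-7 cols 0-1 -> outside (row miss)
  C: rows 4-8 cols 0-3 z=5 -> covers; best now A (z=4)
  D: rows 4-5 cols 4-5 -> outside (row miss)
Winner: A at z=4

Answer: A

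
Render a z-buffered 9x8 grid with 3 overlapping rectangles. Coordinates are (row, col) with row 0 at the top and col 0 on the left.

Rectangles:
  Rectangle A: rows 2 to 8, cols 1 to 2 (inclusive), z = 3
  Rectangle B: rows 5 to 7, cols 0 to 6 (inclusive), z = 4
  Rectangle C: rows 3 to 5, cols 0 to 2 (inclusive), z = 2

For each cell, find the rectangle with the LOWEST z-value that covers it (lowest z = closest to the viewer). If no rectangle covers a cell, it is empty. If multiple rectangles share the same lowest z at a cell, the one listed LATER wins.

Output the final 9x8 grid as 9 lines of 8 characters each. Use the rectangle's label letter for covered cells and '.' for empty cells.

........
........
.AA.....
CCC.....
CCC.....
CCCBBBB.
BAABBBB.
BAABBBB.
.AA.....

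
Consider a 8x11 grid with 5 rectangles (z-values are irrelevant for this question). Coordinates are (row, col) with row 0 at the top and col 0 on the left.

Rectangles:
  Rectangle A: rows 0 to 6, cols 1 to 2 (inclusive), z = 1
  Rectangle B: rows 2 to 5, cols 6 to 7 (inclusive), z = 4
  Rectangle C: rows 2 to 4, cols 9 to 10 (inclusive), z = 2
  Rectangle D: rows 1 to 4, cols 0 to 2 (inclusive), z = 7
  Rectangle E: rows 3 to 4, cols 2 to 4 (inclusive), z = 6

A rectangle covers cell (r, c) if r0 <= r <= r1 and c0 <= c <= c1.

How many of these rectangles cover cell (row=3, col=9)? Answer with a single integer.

Check cell (3,9):
  A: rows 0-6 cols 1-2 -> outside (col miss)
  B: rows 2-5 cols 6-7 -> outside (col miss)
  C: rows 2-4 cols 9-10 -> covers
  D: rows 1-4 cols 0-2 -> outside (col miss)
  E: rows 3-4 cols 2-4 -> outside (col miss)
Count covering = 1

Answer: 1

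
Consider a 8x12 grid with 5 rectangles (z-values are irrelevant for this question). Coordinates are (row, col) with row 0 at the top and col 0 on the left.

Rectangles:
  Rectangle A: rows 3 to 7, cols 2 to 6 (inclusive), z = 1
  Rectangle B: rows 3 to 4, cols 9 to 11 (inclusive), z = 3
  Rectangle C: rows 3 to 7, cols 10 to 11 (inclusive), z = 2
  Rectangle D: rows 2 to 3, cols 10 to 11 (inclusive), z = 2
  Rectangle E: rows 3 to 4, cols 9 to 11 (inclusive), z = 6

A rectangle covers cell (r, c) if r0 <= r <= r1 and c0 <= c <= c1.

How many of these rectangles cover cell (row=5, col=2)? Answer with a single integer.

Check cell (5,2):
  A: rows 3-7 cols 2-6 -> covers
  B: rows 3-4 cols 9-11 -> outside (row miss)
  C: rows 3-7 cols 10-11 -> outside (col miss)
  D: rows 2-3 cols 10-11 -> outside (row miss)
  E: rows 3-4 cols 9-11 -> outside (row miss)
Count covering = 1

Answer: 1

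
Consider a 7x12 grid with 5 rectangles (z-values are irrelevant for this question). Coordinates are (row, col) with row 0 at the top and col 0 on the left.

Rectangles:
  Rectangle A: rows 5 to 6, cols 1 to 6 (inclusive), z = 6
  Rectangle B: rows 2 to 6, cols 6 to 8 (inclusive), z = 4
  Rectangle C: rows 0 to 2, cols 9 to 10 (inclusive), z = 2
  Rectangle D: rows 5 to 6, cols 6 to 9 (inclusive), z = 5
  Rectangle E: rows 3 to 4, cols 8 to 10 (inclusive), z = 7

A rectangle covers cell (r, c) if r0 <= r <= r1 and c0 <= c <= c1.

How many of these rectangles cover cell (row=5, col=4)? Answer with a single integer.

Check cell (5,4):
  A: rows 5-6 cols 1-6 -> covers
  B: rows 2-6 cols 6-8 -> outside (col miss)
  C: rows 0-2 cols 9-10 -> outside (row miss)
  D: rows 5-6 cols 6-9 -> outside (col miss)
  E: rows 3-4 cols 8-10 -> outside (row miss)
Count covering = 1

Answer: 1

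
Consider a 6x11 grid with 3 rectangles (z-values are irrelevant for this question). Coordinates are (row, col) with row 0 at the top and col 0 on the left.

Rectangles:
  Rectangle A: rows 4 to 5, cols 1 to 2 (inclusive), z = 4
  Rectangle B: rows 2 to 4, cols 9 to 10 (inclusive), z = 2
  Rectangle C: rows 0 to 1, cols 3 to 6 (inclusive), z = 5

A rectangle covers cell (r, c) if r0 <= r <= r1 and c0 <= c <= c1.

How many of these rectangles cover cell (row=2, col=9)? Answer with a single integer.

Answer: 1

Derivation:
Check cell (2,9):
  A: rows 4-5 cols 1-2 -> outside (row miss)
  B: rows 2-4 cols 9-10 -> covers
  C: rows 0-1 cols 3-6 -> outside (row miss)
Count covering = 1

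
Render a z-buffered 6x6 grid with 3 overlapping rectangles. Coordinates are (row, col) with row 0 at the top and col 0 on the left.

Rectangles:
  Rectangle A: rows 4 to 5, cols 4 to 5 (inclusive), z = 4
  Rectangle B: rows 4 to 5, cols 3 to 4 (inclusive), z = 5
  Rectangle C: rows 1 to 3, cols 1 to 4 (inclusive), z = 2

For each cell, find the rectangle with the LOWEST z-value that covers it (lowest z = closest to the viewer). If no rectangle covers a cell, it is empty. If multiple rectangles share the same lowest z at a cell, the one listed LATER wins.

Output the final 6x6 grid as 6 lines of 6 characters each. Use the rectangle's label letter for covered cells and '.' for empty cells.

......
.CCCC.
.CCCC.
.CCCC.
...BAA
...BAA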